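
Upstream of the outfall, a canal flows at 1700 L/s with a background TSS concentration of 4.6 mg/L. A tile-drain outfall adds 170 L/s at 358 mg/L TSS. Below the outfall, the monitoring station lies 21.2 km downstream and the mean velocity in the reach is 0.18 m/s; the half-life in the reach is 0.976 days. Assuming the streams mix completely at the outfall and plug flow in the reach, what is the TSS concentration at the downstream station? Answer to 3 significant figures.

After mixing, C = (1700·4.600 + 170.0·358.0) / 1870 = 68680/1870 = 36.73 mg/L.
Travel time t = 21.2·1000 / 0.18 = 117800 s = 32.72 h.
Half-life 0.976 d → k = ln 2 / 0.976 = 0.7102 d⁻¹.
First-order decay: C = 36.73·exp(−k·t) = 36.73·0.3798 = 13.95 mg/L.

13.9 mg/L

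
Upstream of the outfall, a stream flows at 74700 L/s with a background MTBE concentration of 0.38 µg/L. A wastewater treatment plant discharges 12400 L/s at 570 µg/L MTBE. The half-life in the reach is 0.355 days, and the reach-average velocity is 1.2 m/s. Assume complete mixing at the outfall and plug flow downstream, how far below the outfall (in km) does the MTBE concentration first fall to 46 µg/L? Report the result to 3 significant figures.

30.4 km

Mass balance: C = (74700·0.3800 + 12400·570.0) / 87100 = 7096000/87100 = 81.47 µg/L.
Half-life 0.355 d → k = ln 2 / 0.355 = 1.953 d⁻¹.
Set 81.47·exp(−k·t) = 46 → t = ln(81.47/46)/k = 25300 s = 7.026 h.
Distance = v·t = 1.2·25300 = 30350 m = 30.35 km.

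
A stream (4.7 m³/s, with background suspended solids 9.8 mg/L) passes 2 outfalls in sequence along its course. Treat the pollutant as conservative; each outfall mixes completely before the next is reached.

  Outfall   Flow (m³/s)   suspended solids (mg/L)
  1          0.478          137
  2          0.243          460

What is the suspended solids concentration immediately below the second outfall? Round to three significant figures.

Below outfall 1: Q → 5.178 m³/s, C = (4.700·9.800 + 0.4780·137.0)/5.178 = 21.54 mg/L.
Below outfall 2: Q → 5.421 m³/s, C = (5.178·21.54 + 0.2430·460.0)/5.421 = 41.20 mg/L.

41.2 mg/L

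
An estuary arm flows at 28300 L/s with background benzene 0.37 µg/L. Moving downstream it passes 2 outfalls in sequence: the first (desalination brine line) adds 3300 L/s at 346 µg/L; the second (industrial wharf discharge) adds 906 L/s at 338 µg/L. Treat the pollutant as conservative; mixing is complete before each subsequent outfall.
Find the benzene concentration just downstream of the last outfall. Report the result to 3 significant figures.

Below outfall 1: Q → 31600 L/s, C = (28300·0.3700 + 3300·346.0)/31600 = 36.46 µg/L.
Below outfall 2: Q → 32510 L/s, C = (31600·36.46 + 906.0·338.0)/32510 = 44.87 µg/L.

44.9 µg/L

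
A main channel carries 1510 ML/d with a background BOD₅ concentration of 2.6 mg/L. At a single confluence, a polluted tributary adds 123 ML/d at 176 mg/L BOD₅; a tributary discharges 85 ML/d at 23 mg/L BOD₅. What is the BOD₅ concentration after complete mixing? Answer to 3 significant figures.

16.0 mg/L

Conservation of mass: C = (1510·2.600 + 123.0·176.0 + 85.00·23.00) / 1718 = 27530/1718 = 16.02 mg/L.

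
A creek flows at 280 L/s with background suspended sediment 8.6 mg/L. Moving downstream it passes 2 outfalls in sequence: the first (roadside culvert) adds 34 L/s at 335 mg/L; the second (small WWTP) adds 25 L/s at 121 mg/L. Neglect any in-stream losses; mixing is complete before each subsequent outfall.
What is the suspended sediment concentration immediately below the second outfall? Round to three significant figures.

Outfall 1: combined Q = 314.0 L/s; C = (280.0·8.600 + 34.00·335.0)/314.0 = 43.94 mg/L.
Outfall 2: combined Q = 339.0 L/s; C = (314.0·43.94 + 25.00·121.0)/339.0 = 49.63 mg/L.

49.6 mg/L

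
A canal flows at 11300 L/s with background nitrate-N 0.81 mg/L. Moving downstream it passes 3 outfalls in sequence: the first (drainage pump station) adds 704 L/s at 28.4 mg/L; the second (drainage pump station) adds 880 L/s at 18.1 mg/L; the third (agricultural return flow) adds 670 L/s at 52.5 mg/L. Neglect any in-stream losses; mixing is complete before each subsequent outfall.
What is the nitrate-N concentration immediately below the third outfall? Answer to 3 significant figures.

5.92 mg/L

Outfall 1: combined Q = 12000 L/s; C = (11300·0.8100 + 704.0·28.40)/12000 = 2.428 mg/L.
Outfall 2: combined Q = 12880 L/s; C = (12000·2.428 + 880.0·18.10)/12880 = 3.498 mg/L.
Outfall 3: combined Q = 13550 L/s; C = (12880·3.498 + 670.0·52.50)/13550 = 5.921 mg/L.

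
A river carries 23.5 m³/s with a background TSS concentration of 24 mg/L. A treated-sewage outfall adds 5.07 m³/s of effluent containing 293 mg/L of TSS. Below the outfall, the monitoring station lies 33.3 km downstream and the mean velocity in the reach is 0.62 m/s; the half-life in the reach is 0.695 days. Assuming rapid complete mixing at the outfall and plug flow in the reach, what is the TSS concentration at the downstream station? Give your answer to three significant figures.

Conservation of mass: C = (23.50·24.00 + 5.070·293.0) / 28.57 = 2050/28.57 = 71.74 mg/L.
Travel time t = 33.3·1000 / 0.62 = 53710 s = 14.92 h.
Half-life 0.695 d → k = ln 2 / 0.695 = 0.9973 d⁻¹.
After decay, C = 71.74 × e^(−kt) = 71.74 × 0.5380 = 38.59 mg/L.

38.6 mg/L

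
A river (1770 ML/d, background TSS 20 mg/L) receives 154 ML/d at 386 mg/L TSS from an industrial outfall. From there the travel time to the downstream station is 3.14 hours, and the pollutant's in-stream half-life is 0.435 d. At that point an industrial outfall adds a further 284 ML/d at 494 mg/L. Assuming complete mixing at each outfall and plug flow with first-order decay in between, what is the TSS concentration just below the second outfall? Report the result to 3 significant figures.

98.4 mg/L

Flow-weighted average: C = (1770·20.00 + 154.0·386.0) / 1924 = 94840/1924 = 49.30 mg/L; combined flow 1924 ML/d.
Half-life 0.435 d → k = ln 2 / 0.435 = 1.593 d⁻¹.
Applying C = C₀e^(−kt): 49.30 × 0.8118 = 40.02 mg/L.
Second outfall: C = (1924·40.02 + 284.0·494.0)/2208 = 98.41 mg/L.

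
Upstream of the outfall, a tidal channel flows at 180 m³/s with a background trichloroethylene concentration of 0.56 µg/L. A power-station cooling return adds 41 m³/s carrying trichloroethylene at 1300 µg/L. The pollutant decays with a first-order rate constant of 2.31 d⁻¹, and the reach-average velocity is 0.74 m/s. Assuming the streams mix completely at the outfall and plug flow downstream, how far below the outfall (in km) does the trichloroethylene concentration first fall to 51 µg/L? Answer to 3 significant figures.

After mixing, C = (180.0·0.5600 + 41.00·1300) / 221.0 = 53400/221.0 = 241.6 µg/L.
Set 241.6·exp(−k·t) = 51 → t = ln(241.6/51)/k = 58180 s = 16.16 h.
Distance = v·t = 0.74·58180 = 43060 m = 43.06 km.

43.1 km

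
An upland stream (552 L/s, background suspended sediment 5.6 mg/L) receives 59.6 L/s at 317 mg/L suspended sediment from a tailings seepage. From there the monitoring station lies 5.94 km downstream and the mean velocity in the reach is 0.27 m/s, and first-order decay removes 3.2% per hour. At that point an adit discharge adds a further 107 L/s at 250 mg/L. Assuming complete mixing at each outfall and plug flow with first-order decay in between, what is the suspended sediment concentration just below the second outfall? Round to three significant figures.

Mixed concentration C = ΣQC/ΣQ = (552.0·5.600 + 59.60·317.0) / 611.6 = 21980/611.6 = 35.95 mg/L; combined flow 611.6 L/s.
Travel time t = 5.94·1000 / 0.27 = 22000 s = 6.111 h.
3.2%/h lost → k = −ln(1 − 0.032) = 0.03252 h⁻¹.
After decay, C = 35.95 × e^(−kt) = 35.95 × 0.8198 = 29.47 mg/L.
Second outfall: C = (611.6·29.47 + 107.0·250.0)/718.6 = 62.30 mg/L.

62.3 mg/L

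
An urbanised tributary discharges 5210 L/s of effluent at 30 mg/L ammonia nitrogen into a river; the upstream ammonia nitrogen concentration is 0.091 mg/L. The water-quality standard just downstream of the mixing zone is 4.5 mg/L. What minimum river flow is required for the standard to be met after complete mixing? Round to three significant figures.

Set C_mix = 4.5: (Q·0.09100 + 5210·30.00) / (Q + 5210) = 4.5
→ Q = 5210·(30.00 − 4.5)/(4.5 − 0.09100) = 30130 L/s.

30100 L/s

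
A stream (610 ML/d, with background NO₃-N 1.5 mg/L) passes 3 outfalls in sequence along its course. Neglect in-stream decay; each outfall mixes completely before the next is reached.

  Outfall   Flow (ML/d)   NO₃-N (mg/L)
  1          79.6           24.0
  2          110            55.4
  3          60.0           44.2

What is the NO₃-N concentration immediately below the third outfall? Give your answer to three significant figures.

Outfall 1: combined Q = 689.6 ML/d; C = (610.0·1.500 + 79.60·24.00)/689.6 = 4.097 mg/L.
Outfall 2: combined Q = 799.6 ML/d; C = (689.6·4.097 + 110.0·55.40)/799.6 = 11.15 mg/L.
Outfall 3: combined Q = 859.6 ML/d; C = (799.6·11.15 + 60.00·44.20)/859.6 = 13.46 mg/L.

13.5 mg/L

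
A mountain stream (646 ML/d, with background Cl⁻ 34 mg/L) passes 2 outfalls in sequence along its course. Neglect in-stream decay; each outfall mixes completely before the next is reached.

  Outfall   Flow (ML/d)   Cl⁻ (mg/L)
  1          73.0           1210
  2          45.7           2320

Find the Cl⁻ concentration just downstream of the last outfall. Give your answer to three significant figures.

283 mg/L

Outfall 1: combined Q = 719.0 ML/d; C = (646.0·34.00 + 73.00·1210)/719.0 = 153.4 mg/L.
Outfall 2: combined Q = 764.7 ML/d; C = (719.0·153.4 + 45.70·2320)/764.7 = 282.9 mg/L.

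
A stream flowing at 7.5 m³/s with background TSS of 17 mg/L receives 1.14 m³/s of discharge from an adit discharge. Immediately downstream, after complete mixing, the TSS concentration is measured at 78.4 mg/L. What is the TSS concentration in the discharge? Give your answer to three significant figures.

482 mg/L

Mass balance: 7.500·17.00 + 1.140·Cₑ = 8.640·78.40
→ Cₑ = (8.640·78.40 − 7.500·17.00) / 1.140 = 482.3 mg/L.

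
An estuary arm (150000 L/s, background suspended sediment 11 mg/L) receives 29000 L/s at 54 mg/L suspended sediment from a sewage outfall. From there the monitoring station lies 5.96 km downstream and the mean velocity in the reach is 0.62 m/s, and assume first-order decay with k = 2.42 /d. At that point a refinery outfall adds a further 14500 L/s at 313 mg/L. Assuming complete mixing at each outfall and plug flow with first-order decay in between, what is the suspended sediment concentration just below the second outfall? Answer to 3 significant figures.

Conservation of mass: C = (150000·11.00 + 29000·54.00) / 179000 = 3216000/179000 = 17.97 mg/L; combined flow 179000 L/s.
Travel time t = 5.96·1000 / 0.62 = 9613 s = 2.670 h.
After decay, C = 17.97 × e^(−kt) = 17.97 × 0.7640 = 13.73 mg/L.
Second outfall: C = (179000·13.73 + 14500·313.0)/193500 = 36.15 mg/L.

36.2 mg/L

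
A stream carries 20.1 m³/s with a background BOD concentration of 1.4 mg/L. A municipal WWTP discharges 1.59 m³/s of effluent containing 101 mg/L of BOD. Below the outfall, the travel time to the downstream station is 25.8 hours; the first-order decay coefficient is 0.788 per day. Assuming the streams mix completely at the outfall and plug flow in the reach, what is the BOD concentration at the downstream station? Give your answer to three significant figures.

3.73 mg/L

Mixed concentration C = ΣQC/ΣQ = (20.10·1.400 + 1.590·101.0) / 21.69 = 188.7/21.69 = 8.701 mg/L.
First-order decay: C = 8.701·exp(−k·t) = 8.701·0.4287 = 3.730 mg/L.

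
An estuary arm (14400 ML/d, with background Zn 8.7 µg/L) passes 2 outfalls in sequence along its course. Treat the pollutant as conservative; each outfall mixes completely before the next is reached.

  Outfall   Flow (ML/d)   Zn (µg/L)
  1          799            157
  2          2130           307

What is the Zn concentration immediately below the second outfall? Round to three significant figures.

Outfall 1: combined Q = 15200 ML/d; C = (14400·8.700 + 799.0·157.0)/15200 = 16.50 µg/L.
Outfall 2: combined Q = 17330 ML/d; C = (15200·16.50 + 2130·307.0)/17330 = 52.20 µg/L.

52.2 µg/L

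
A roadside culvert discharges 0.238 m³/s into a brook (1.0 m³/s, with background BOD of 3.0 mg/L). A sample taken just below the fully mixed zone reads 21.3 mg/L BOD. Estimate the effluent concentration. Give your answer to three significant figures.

98.2 mg/L

Mass balance: 1.000·3.000 + 0.2380·Cₑ = 1.238·21.30
→ Cₑ = (1.238·21.30 − 1.000·3.000) / 0.2380 = 98.19 mg/L.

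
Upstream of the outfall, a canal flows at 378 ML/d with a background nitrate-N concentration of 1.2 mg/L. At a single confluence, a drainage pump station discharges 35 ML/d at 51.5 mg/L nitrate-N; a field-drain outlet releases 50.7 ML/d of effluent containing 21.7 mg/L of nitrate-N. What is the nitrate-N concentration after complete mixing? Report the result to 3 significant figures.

Mass balance: C = (378.0·1.200 + 35.00·51.50 + 50.70·21.70) / 463.7 = 3356/463.7 = 7.238 mg/L.

7.24 mg/L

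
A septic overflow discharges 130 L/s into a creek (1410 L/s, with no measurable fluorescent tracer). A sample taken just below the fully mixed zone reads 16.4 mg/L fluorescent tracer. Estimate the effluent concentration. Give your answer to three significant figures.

Mass balance: 1410·0 + 130.0·Cₑ = 1540·16.40
→ Cₑ = (1540·16.40 − 1410·0) / 130.0 = 194.3 mg/L.

194 mg/L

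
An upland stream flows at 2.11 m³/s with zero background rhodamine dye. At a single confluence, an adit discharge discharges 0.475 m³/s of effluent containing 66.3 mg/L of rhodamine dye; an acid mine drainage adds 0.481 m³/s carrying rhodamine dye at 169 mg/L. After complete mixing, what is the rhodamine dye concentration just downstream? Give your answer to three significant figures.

Conservation of mass: C = (2.110·0 + 0.4750·66.30 + 0.4810·169.0) / 3.066 = 112.8/3.066 = 36.78 mg/L.

36.8 mg/L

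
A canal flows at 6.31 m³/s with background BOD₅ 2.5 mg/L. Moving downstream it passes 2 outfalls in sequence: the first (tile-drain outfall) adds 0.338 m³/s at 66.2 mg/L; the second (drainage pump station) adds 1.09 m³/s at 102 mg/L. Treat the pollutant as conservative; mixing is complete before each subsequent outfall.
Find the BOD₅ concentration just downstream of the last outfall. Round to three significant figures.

19.3 mg/L

Below outfall 1: Q → 6.648 m³/s, C = (6.310·2.500 + 0.3380·66.20)/6.648 = 5.739 mg/L.
Below outfall 2: Q → 7.738 m³/s, C = (6.648·5.739 + 1.090·102.0)/7.738 = 19.30 mg/L.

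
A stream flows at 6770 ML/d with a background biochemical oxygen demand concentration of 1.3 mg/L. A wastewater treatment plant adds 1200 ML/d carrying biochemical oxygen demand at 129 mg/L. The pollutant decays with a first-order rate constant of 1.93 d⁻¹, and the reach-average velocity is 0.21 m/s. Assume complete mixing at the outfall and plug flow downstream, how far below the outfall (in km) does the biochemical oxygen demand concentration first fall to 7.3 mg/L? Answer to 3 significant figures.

After mixing, C = (6770·1.300 + 1200·129.0) / 7970 = 163600/7970 = 20.53 mg/L.
Set 20.53·exp(−k·t) = 7.3 → t = ln(20.53/7.3)/k = 46280 s = 12.86 h.
Distance = v·t = 0.21·46280 = 9719 m = 9.719 km.

9.72 km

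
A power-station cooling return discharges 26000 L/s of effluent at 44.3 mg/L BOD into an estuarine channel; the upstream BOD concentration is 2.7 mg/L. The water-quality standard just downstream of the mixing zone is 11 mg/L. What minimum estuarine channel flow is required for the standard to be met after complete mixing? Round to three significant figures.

Set C_mix = 11: (Q·2.700 + 26000·44.30) / (Q + 26000) = 11
→ Q = 26000·(44.30 − 11)/(11 − 2.700) = 104300 L/s.

104000 L/s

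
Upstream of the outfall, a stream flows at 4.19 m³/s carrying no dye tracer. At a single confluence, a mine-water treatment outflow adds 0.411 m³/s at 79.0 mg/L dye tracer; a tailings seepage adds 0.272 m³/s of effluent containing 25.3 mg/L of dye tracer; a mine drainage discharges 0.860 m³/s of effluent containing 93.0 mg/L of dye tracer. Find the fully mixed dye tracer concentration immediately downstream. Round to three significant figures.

20.8 mg/L

After mixing, C = (4.190·0 + 0.4110·79.00 + 0.2720·25.30 + 0.8600·93.00) / 5.733 = 119.3/5.733 = 20.81 mg/L.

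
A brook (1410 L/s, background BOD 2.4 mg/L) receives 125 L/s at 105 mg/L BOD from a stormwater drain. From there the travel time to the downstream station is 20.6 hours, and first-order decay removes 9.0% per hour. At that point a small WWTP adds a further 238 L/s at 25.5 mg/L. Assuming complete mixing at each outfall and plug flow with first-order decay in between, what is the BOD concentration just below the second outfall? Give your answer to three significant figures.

4.76 mg/L

Conservation of mass: C = (1410·2.400 + 125.0·105.0) / 1535 = 16510/1535 = 10.76 mg/L; combined flow 1535 L/s.
9.0%/h lost → k = −ln(1 − 0.09) = 0.09431 h⁻¹.
Applying C = C₀e^(−kt): 10.76 × 0.1433 = 1.541 mg/L.
At the second outfall, C = (1535·1.541 + 238.0·25.50) / (1535 + 238.0) = 4.757 mg/L.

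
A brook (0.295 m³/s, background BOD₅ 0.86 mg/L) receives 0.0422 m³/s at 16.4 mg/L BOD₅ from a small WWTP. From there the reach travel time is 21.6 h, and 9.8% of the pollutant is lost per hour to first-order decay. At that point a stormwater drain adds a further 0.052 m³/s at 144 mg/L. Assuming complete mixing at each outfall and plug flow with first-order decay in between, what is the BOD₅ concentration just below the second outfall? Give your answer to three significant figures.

Flow-weighted average: C = (0.2950·0.8600 + 0.04220·16.40) / 0.3372 = 0.9458/0.3372 = 2.805 mg/L; combined flow 0.3372 m³/s.
9.8%/h lost → k = −ln(1 − 0.098) = 0.1031 h⁻¹.
Decay over the reach: 2.805·exp(−kt) = 2.805·0.1078 = 0.3022 mg/L.
Second outfall: C = (0.3372·0.3022 + 0.05200·144.0)/0.3892 = 19.50 mg/L.

19.5 mg/L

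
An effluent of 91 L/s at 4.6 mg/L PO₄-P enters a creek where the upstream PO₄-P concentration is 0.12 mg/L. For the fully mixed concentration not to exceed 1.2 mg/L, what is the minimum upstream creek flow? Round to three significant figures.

286 L/s

Set C_mix = 1.2: (Q·0.1200 + 91.00·4.600) / (Q + 91.00) = 1.2
→ Q = 91.00·(4.600 − 1.2)/(1.2 − 0.1200) = 286.5 L/s.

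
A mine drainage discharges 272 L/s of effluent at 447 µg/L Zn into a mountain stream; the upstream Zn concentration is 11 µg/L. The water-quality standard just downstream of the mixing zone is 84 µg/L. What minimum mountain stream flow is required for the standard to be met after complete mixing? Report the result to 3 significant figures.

Set C_mix = 84: (Q·11.00 + 272.0·447.0) / (Q + 272.0) = 84
→ Q = 272.0·(447.0 − 84)/(84 − 11.00) = 1353 L/s.

1350 L/s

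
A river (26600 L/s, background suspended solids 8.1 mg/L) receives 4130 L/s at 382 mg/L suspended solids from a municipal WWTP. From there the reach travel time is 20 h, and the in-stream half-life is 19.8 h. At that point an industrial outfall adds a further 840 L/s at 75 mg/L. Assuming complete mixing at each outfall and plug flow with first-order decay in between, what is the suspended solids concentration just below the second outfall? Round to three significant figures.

After mixing, C = (26600·8.100 + 4130·382.0) / 30730 = 1793000/30730 = 58.35 mg/L; combined flow 30730 L/s.
Half-life 19.8 h → k = ln 2 / 19.8 = 0.03501 h⁻¹ = 0.8402 d⁻¹.
Decay over the reach: 58.35·exp(−kt) = 58.35·0.4965 = 28.97 mg/L.
Second outfall: C = (30730·28.97 + 840.0·75.00)/31570 = 30.20 mg/L.

30.2 mg/L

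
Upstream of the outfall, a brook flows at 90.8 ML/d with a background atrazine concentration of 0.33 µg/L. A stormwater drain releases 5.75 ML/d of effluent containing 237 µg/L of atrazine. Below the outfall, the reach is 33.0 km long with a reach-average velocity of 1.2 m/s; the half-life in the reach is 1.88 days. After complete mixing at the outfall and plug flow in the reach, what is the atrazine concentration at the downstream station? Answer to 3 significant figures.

12.8 µg/L

Mass balance: C = (90.80·0.3300 + 5.750·237.0) / 96.55 = 1393/96.55 = 14.42 µg/L.
Travel time t = 33.0·1000 / 1.2 = 27500 s = 7.639 h.
Half-life 1.88 d → k = ln 2 / 1.88 = 0.3687 d⁻¹.
First-order decay: C = 14.42·exp(−k·t) = 14.42·0.8893 = 12.83 µg/L.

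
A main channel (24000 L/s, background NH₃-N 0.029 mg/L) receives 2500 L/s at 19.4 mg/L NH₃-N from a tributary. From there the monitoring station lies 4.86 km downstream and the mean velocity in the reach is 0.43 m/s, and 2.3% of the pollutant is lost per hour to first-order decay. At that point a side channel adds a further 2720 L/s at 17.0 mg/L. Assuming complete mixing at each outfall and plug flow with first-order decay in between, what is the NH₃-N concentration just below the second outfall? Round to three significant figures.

Flow-weighted average: C = (24000·0.02900 + 2500·19.40) / 26500 = 49200/26500 = 1.856 mg/L; combined flow 26500 L/s.
Travel time t = 4.86·1000 / 0.43 = 11300 s = 3.140 h.
2.3%/h lost → k = −ln(1 − 0.023) = 0.02327 h⁻¹.
After decay, C = 1.856 × e^(−kt) = 1.856 × 0.9296 = 1.726 mg/L.
Second outfall: C = (26500·1.726 + 2720·17.00)/29220 = 3.148 mg/L.

3.15 mg/L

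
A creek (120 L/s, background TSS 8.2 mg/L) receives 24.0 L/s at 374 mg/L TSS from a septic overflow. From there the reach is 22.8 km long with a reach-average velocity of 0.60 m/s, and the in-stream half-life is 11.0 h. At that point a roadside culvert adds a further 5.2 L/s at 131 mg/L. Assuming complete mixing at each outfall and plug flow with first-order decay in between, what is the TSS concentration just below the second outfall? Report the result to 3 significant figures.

Flow-weighted average: C = (120.0·8.200 + 24.00·374.0) / 144.0 = 9960/144.0 = 69.17 mg/L; combined flow 144.0 L/s.
Travel time t = 22.8·1000 / 0.60 = 38000 s = 10.56 h.
Half-life 11.0 h → k = ln 2 / 11.0 = 0.06301 h⁻¹ = 1.512 d⁻¹.
After decay, C = 69.17 × e^(−kt) = 69.17 × 0.5142 = 35.57 mg/L.
At the second outfall, C = (144.0·35.57 + 5.200·131.0) / (144.0 + 5.200) = 38.89 mg/L.

38.9 mg/L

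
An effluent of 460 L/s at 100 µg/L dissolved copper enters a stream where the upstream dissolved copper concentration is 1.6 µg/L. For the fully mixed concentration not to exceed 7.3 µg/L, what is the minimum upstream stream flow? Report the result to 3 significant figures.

Set C_mix = 7.3: (Q·1.600 + 460.0·100.0) / (Q + 460.0) = 7.3
→ Q = 460.0·(100.0 − 7.3)/(7.3 − 1.600) = 7481 L/s.

7480 L/s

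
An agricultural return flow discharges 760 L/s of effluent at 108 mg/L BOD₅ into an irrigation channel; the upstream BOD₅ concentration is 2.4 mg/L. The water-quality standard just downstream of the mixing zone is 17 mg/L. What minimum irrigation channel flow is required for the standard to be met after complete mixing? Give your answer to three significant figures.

4740 L/s

Set C_mix = 17: (Q·2.400 + 760.0·108.0) / (Q + 760.0) = 17
→ Q = 760.0·(108.0 − 17)/(17 − 2.400) = 4737 L/s.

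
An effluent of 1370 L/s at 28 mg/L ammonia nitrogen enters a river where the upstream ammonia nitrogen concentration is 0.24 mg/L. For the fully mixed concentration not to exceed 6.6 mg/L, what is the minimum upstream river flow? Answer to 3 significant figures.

Set C_mix = 6.6: (Q·0.2400 + 1370·28.00) / (Q + 1370) = 6.6
→ Q = 1370·(28.00 − 6.6)/(6.6 − 0.2400) = 4610 L/s.

4610 L/s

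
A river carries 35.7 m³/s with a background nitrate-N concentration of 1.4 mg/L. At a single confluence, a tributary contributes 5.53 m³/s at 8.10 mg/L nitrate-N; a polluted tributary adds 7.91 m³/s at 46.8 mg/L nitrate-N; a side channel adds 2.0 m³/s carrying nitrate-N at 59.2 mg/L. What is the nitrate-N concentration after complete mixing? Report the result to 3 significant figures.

After mixing, C = (35.70·1.400 + 5.530·8.100 + 7.910·46.80 + 2.000·59.20) / 51.14 = 583.4/51.14 = 11.41 mg/L.

11.4 mg/L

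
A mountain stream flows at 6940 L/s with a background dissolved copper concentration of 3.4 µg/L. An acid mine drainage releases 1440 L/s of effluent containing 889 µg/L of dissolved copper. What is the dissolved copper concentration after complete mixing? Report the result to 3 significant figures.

156 µg/L

Mixed concentration C = ΣQC/ΣQ = (6940·3.400 + 1440·889.0) / 8380 = 1304000/8380 = 155.6 µg/L.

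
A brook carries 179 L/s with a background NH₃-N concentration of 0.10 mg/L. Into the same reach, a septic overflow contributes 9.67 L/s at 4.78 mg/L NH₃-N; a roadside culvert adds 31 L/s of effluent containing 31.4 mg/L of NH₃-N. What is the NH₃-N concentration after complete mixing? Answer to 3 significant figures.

4.72 mg/L

After mixing, C = (179.0·0.1000 + 9.670·4.780 + 31.00·31.40) / 219.7 = 1038/219.7 = 4.723 mg/L.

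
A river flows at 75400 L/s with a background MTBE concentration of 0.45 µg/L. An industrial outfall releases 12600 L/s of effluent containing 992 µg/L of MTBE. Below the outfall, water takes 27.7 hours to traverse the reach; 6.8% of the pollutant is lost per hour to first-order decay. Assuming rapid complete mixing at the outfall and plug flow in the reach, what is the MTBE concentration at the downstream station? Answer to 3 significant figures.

Mass balance: C = (75400·0.4500 + 12600·992.0) / 88000 = 12530000/88000 = 142.4 µg/L.
6.8%/h lost → k = −ln(1 − 0.068) = 0.07042 h⁻¹.
Applying C = C₀e^(−kt): 142.4 × 0.1422 = 20.25 µg/L.

20.2 µg/L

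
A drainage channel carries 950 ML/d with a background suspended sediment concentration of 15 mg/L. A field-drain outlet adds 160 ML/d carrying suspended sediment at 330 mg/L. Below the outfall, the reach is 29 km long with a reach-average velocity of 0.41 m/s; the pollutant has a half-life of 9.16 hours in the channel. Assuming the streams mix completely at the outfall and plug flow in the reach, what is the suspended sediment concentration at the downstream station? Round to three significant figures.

After mixing, C = (950.0·15.00 + 160.0·330.0) / 1110 = 67050/1110 = 60.41 mg/L.
Travel time t = 29·1000 / 0.41 = 70730 s = 19.65 h.
Half-life 9.16 h → k = ln 2 / 9.16 = 0.07567 h⁻¹ = 1.816 d⁻¹.
First-order decay: C = 60.41·exp(−k·t) = 60.41·0.2261 = 13.66 mg/L.

13.7 mg/L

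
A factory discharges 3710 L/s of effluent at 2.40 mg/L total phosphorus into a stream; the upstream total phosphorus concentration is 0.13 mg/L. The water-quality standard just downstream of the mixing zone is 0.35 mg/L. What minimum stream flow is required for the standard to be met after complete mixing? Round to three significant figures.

34600 L/s

Set C_mix = 0.35: (Q·0.1300 + 3710·2.400) / (Q + 3710) = 0.35
→ Q = 3710·(2.400 − 0.35)/(0.35 − 0.1300) = 34570 L/s.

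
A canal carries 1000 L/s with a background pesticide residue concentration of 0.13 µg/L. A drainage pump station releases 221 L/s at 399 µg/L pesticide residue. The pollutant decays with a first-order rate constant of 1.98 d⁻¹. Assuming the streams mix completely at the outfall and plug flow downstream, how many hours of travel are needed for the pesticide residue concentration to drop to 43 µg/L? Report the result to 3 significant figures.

Flow-weighted average: C = (1000·0.1300 + 221.0·399.0) / 1221 = 88310/1221 = 72.33 µg/L.
72.33·exp(−k·t) = 43 → t = ln(72.33/43)/k = 22690 s = 6.303 h.

6.30 h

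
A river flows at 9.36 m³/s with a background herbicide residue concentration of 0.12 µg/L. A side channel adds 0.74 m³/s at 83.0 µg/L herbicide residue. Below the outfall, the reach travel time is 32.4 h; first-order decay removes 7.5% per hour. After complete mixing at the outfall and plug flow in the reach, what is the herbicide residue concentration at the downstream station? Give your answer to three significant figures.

0.495 µg/L

After mixing, C = (9.360·0.1200 + 0.7400·83.00) / 10.10 = 62.54/10.10 = 6.192 µg/L.
7.5%/h lost → k = −ln(1 − 0.075) = 0.07796 h⁻¹.
First-order decay: C = 6.192·exp(−k·t) = 6.192·0.07998 = 0.4953 µg/L.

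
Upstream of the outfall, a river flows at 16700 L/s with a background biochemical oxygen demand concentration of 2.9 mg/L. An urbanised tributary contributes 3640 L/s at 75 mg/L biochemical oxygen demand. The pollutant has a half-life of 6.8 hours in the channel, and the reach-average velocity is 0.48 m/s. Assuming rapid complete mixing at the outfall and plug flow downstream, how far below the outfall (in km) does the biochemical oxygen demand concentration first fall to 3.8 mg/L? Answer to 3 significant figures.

After mixing, C = (16700·2.900 + 3640·75.00) / 20340 = 321400/20340 = 15.80 mg/L.
Half-life 6.8 h → k = ln 2 / 6.8 = 0.1019 h⁻¹ = 2.446 d⁻¹.
Set 15.80·exp(−k·t) = 3.8 → t = ln(15.80/3.8)/k = 50330 s = 13.98 h.
Distance = v·t = 0.48·50330 = 24160 m = 24.16 km.

24.2 km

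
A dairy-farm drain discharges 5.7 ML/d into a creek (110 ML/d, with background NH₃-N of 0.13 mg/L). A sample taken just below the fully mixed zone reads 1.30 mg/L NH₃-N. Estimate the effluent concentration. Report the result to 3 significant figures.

Mass balance: 110.0·0.1300 + 5.700·Cₑ = 115.7·1.300
→ Cₑ = (115.7·1.300 − 110.0·0.1300) / 5.700 = 23.88 mg/L.

23.9 mg/L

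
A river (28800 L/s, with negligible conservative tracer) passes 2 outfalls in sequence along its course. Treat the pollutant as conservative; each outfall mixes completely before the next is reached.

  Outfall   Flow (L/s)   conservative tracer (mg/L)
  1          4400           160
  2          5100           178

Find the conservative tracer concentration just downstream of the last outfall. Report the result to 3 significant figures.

42.1 mg/L

Outfall 1: combined Q = 33200 L/s; C = (28800·0 + 4400·160.0)/33200 = 21.20 mg/L.
Outfall 2: combined Q = 38300 L/s; C = (33200·21.20 + 5100·178.0)/38300 = 42.08 mg/L.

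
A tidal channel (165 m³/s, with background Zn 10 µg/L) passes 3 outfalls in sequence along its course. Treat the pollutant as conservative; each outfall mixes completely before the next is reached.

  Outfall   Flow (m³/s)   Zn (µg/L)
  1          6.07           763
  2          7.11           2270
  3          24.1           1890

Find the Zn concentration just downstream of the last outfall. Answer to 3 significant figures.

336 µg/L

Below outfall 1: Q → 171.1 m³/s, C = (165.0·10.00 + 6.070·763.0)/171.1 = 36.72 µg/L.
Below outfall 2: Q → 178.2 m³/s, C = (171.1·36.72 + 7.110·2270)/178.2 = 125.8 µg/L.
Below outfall 3: Q → 202.3 m³/s, C = (178.2·125.8 + 24.10·1890)/202.3 = 336.0 µg/L.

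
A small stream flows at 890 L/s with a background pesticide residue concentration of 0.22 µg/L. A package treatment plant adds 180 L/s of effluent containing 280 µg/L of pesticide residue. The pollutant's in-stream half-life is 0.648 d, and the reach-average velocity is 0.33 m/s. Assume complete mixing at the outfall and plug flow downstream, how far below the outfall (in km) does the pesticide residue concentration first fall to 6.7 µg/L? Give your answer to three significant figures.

52.1 km

After mixing, C = (890.0·0.2200 + 180.0·280.0) / 1070 = 50600/1070 = 47.29 µg/L.
Half-life 0.648 d → k = ln 2 / 0.648 = 1.070 d⁻¹.
Set 47.29·exp(−k·t) = 6.7 → t = ln(47.29/6.7)/k = 157800 s = 43.84 h.
Distance = v·t = 0.33·157800 = 52090 m = 52.09 km.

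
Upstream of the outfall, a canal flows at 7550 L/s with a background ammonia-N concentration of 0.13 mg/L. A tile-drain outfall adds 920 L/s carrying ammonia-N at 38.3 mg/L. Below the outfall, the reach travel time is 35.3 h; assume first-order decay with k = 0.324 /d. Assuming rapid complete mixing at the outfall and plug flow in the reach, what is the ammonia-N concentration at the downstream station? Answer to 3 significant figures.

Mass balance: C = (7550·0.1300 + 920.0·38.30) / 8470 = 36220/8470 = 4.276 mg/L.
Decay over the reach: 4.276·exp(−kt) = 4.276·0.6209 = 2.655 mg/L.

2.66 mg/L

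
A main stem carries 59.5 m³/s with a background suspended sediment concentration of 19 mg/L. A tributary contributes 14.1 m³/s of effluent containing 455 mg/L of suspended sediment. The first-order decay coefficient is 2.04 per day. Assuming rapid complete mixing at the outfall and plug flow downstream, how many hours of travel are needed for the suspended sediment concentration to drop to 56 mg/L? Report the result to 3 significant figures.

After mixing, C = (59.50·19.00 + 14.10·455.0) / 73.60 = 7546/73.60 = 102.5 mg/L.
102.5·exp(−k·t) = 56 → t = ln(102.5/56)/k = 25610 s = 7.115 h.

7.12 h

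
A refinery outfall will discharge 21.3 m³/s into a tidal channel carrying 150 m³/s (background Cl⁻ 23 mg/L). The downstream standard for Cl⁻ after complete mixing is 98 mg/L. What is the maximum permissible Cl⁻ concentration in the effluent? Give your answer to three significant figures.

626 mg/L

At the limit, (Qr·Cr + Qe·Cₑ)/(Qr + Qe) = 98:
Cₑ = (171.3·98 − 150.0·23.00) / 21.30 = 626.2 mg/L.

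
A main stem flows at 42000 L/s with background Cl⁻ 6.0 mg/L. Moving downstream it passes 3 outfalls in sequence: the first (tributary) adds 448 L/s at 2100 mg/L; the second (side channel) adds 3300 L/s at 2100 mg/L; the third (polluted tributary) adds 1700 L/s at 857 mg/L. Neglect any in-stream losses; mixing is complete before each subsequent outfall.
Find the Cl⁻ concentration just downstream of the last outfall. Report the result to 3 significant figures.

After outfall 1: Q = 42000 + 448.0 = 42450 L/s; C = (42000·6.000 + 448.0·2100)/42450 = 28.10 mg/L.
After outfall 2: Q = 42450 + 3300 = 45750 L/s; C = (42450·28.10 + 3300·2100)/45750 = 177.6 mg/L.
After outfall 3: Q = 45750 + 1700 = 47450 L/s; C = (45750·177.6 + 1700·857.0)/47450 = 201.9 mg/L.

202 mg/L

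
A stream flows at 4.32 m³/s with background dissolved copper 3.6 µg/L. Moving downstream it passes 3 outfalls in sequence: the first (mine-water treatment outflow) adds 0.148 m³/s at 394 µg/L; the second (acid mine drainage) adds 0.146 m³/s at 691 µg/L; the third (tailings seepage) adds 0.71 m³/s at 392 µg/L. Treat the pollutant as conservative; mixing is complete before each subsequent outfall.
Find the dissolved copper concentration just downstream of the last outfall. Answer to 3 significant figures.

85.1 µg/L

Below outfall 1: Q → 4.468 m³/s, C = (4.320·3.600 + 0.1480·394.0)/4.468 = 16.53 µg/L.
Below outfall 2: Q → 4.614 m³/s, C = (4.468·16.53 + 0.1460·691.0)/4.614 = 37.87 µg/L.
Below outfall 3: Q → 5.324 m³/s, C = (4.614·37.87 + 0.7100·392.0)/5.324 = 85.10 µg/L.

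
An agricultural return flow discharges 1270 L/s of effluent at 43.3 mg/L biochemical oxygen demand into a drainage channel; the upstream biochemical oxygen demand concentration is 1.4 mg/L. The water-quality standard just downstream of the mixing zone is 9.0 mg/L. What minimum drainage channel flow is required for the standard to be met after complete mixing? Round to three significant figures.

Set C_mix = 9.0: (Q·1.400 + 1270·43.30) / (Q + 1270) = 9.0
→ Q = 1270·(43.30 − 9.0)/(9.0 − 1.400) = 5732 L/s.

5730 L/s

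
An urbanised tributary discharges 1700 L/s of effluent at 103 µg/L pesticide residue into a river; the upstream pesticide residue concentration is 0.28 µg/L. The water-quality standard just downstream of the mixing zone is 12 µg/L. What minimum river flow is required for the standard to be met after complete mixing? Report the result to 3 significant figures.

Set C_mix = 12: (Q·0.2800 + 1700·103.0) / (Q + 1700) = 12
→ Q = 1700·(103.0 − 12)/(12 − 0.2800) = 13200 L/s.

13200 L/s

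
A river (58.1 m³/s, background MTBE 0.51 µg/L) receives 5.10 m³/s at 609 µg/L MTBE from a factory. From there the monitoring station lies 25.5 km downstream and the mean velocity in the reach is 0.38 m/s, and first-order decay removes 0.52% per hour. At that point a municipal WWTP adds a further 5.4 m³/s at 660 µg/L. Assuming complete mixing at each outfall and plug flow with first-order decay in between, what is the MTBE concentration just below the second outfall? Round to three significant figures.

93.4 µg/L

After mixing, C = (58.10·0.5100 + 5.100·609.0) / 63.20 = 3136/63.20 = 49.61 µg/L; combined flow 63.20 m³/s.
Travel time t = 25.5·1000 / 0.38 = 67110 s = 18.64 h.
0.52%/h lost → k = −ln(1 − 0.0052) = 0.005214 h⁻¹.
Applying C = C₀e^(−kt): 49.61 × 0.9074 = 45.02 µg/L.
Second outfall: C = (63.20·45.02 + 5.400·660.0)/68.60 = 93.43 µg/L.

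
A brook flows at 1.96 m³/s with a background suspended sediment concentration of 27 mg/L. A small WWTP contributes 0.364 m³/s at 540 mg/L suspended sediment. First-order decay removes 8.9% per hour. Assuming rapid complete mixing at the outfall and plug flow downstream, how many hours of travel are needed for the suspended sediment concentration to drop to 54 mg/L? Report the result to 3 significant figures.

After mixing, C = (1.960·27.00 + 0.3640·540.0) / 2.324 = 249.5/2.324 = 107.3 mg/L.
8.9%/h lost → k = −ln(1 − 0.089) = 0.09321 h⁻¹.
107.3·exp(−k·t) = 54 → t = ln(107.3/54)/k = 26540 s = 7.371 h.

7.37 h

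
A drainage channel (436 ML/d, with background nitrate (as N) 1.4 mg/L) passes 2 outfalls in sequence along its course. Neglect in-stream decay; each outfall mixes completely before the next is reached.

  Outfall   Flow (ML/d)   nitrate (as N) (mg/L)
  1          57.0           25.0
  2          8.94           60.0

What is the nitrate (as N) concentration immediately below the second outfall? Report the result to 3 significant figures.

5.12 mg/L

Below outfall 1: Q → 493.0 ML/d, C = (436.0·1.400 + 57.00·25.00)/493.0 = 4.129 mg/L.
Below outfall 2: Q → 501.9 ML/d, C = (493.0·4.129 + 8.940·60.00)/501.9 = 5.124 mg/L.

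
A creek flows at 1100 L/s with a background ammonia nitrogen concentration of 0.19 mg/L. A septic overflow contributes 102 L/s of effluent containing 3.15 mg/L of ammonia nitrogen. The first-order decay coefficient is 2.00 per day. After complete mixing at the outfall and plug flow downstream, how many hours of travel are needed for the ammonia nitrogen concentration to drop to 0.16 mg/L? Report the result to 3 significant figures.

Flow-weighted average: C = (1100·0.1900 + 102.0·3.150) / 1202 = 530.3/1202 = 0.4412 mg/L.
0.4412·exp(−k·t) = 0.16 → t = ln(0.4412/0.16)/k = 43820 s = 12.17 h.

12.2 h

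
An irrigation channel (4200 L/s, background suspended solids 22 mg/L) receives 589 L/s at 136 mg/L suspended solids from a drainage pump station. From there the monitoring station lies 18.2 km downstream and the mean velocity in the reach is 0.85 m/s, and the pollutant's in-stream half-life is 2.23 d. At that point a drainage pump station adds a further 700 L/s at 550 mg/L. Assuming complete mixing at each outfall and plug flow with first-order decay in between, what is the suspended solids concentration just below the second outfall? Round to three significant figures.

After mixing, C = (4200·22.00 + 589.0·136.0) / 4789 = 172500/4789 = 36.02 mg/L; combined flow 4789 L/s.
Travel time t = 18.2·1000 / 0.85 = 21410 s = 5.948 h.
Half-life 2.23 d → k = ln 2 / 2.23 = 0.3108 d⁻¹.
After decay, C = 36.02 × e^(−kt) = 36.02 × 0.9259 = 33.35 mg/L.
At the second outfall, C = (4789·33.35 + 700.0·550.0) / (4789 + 700.0) = 99.24 mg/L.

99.2 mg/L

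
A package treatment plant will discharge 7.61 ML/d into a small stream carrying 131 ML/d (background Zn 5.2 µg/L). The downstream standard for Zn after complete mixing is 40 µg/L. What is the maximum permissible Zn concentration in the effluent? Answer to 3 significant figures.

At the limit, (Qr·Cr + Qe·Cₑ)/(Qr + Qe) = 40:
Cₑ = (138.6·40 − 131.0·5.200) / 7.610 = 639.1 µg/L.

639 µg/L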